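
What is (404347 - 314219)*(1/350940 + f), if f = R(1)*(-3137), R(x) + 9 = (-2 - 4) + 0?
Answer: 372081769686932/87735 ≈ 4.2410e+9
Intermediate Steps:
R(x) = -15 (R(x) = -9 + ((-2 - 4) + 0) = -9 + (-6 + 0) = -9 - 6 = -15)
f = 47055 (f = -15*(-3137) = 47055)
(404347 - 314219)*(1/350940 + f) = (404347 - 314219)*(1/350940 + 47055) = 90128*(1/350940 + 47055) = 90128*(16513481701/350940) = 372081769686932/87735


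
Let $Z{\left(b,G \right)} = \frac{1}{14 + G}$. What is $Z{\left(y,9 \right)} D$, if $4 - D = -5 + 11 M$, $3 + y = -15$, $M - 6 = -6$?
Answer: $\frac{9}{23} \approx 0.3913$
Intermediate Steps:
$M = 0$ ($M = 6 - 6 = 0$)
$y = -18$ ($y = -3 - 15 = -18$)
$D = 9$ ($D = 4 - \left(-5 + 11 \cdot 0\right) = 4 - \left(-5 + 0\right) = 4 - -5 = 4 + 5 = 9$)
$Z{\left(y,9 \right)} D = \frac{1}{14 + 9} \cdot 9 = \frac{1}{23} \cdot 9 = \frac{9}{23}$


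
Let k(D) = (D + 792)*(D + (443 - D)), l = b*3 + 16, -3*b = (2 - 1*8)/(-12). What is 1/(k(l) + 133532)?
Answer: 2/982509 ≈ 2.0356e-6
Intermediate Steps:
b = -⅙ (b = -(2 - 1*8)/(3*(-12)) = -(2 - 8)*(-1)/(3*12) = -(-2)*(-1)/12 = -⅓*½ = -⅙ ≈ -0.16667)
l = 31/2 (l = -⅙*3 + 16 = -½ + 16 = 31/2 ≈ 15.500)
k(D) = 350856 + 443*D (k(D) = (792 + D)*443 = 350856 + 443*D)
1/(k(l) + 133532) = 1/((350856 + 443*(31/2)) + 133532) = 1/((350856 + 13733/2) + 133532) = 1/(715445/2 + 133532) = 1/(982509/2) = 2/982509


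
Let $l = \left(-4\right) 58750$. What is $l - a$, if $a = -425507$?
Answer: $190507$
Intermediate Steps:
$l = -235000$
$l - a = -235000 - -425507 = -235000 + 425507 = 190507$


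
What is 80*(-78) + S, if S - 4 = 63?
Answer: -6173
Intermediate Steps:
S = 67 (S = 4 + 63 = 67)
80*(-78) + S = 80*(-78) + 67 = -6240 + 67 = -6173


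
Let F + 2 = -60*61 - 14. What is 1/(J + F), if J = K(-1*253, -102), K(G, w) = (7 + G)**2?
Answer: 1/56840 ≈ 1.7593e-5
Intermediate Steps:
F = -3676 (F = -2 + (-60*61 - 14) = -2 + (-3660 - 14) = -2 - 3674 = -3676)
J = 60516 (J = (7 - 1*253)**2 = (7 - 253)**2 = (-246)**2 = 60516)
1/(J + F) = 1/(60516 - 3676) = 1/56840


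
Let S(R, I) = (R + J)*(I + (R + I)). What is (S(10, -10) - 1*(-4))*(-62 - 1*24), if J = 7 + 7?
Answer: 20296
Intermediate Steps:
J = 14
S(R, I) = (14 + R)*(R + 2*I) (S(R, I) = (R + 14)*(I + (R + I)) = (14 + R)*(I + (I + R)) = (14 + R)*(R + 2*I))
(S(10, -10) - 1*(-4))*(-62 - 1*24) = ((10² + 14*10 + 28*(-10) + 2*(-10)*10) - 1*(-4))*(-62 - 1*24) = ((100 + 140 - 280 - 200) + 4)*(-62 - 24) = (-240 + 4)*(-86) = -236*(-86) = 20296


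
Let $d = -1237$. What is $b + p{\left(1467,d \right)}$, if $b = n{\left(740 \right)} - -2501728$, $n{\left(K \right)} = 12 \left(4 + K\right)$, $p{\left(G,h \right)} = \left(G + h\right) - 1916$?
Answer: $2508970$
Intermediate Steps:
$p{\left(G,h \right)} = -1916 + G + h$
$n{\left(K \right)} = 48 + 12 K$
$b = 2510656$ ($b = \left(48 + 12 \cdot 740\right) - -2501728 = \left(48 + 8880\right) + 2501728 = 8928 + 2501728 = 2510656$)
$b + p{\left(1467,d \right)} = 2510656 - 1686 = 2508970$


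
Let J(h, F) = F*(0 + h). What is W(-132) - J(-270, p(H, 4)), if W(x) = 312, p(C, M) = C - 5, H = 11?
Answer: 1932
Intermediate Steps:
p(C, M) = -5 + C
J(h, F) = F*h
W(-132) - J(-270, p(H, 4)) = 312 - (-5 + 11)*(-270) = 312 - 6*(-270) = 312 - 1*(-1620) = 312 + 1620 = 1932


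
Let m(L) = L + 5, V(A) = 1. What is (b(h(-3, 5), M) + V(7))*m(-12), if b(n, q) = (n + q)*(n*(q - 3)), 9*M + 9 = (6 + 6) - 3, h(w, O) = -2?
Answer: 77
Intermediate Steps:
M = 0 (M = -1 + ((6 + 6) - 3)/9 = -1 + (12 - 3)/9 = -1 + (⅑)*9 = -1 + 1 = 0)
m(L) = 5 + L
b(n, q) = n*(-3 + q)*(n + q) (b(n, q) = (n + q)*(n*(-3 + q)) = n*(-3 + q)*(n + q))
(b(h(-3, 5), M) + V(7))*m(-12) = (-2*(0² - 3*(-2) - 3*0 - 2*0) + 1)*(5 - 12) = (-2*(0 + 6 + 0 + 0) + 1)*(-7) = (-2*6 + 1)*(-7) = (-12 + 1)*(-7) = -11*(-7) = 77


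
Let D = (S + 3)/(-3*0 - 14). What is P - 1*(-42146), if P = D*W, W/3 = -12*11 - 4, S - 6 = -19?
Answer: 292982/7 ≈ 41855.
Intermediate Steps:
S = -13 (S = 6 - 19 = -13)
W = -408 (W = 3*(-12*11 - 4) = 3*(-132 - 4) = 3*(-136) = -408)
D = 5/7 (D = (-13 + 3)/(-3*0 - 14) = -10/(0 - 14) = -10/(-14) = -10*(-1/14) = 5/7 ≈ 0.71429)
P = -2040/7 (P = (5/7)*(-408) = -2040/7 ≈ -291.43)
P - 1*(-42146) = -2040/7 - 1*(-42146) = -2040/7 + 42146 = 292982/7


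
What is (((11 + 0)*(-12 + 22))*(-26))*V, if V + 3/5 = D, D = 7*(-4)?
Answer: 81796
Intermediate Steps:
D = -28
V = -143/5 (V = -⅗ - 28 = -143/5 ≈ -28.600)
(((11 + 0)*(-12 + 22))*(-26))*V = (((11 + 0)*(-12 + 22))*(-26))*(-143/5) = ((11*10)*(-26))*(-143/5) = (110*(-26))*(-143/5) = -2860*(-143/5) = 81796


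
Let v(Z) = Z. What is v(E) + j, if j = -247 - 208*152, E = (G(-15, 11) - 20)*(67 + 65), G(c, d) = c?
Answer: -36483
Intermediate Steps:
E = -4620 (E = (-15 - 20)*(67 + 65) = -35*132 = -4620)
j = -31863 (j = -247 - 31616 = -31863)
v(E) + j = -4620 - 31863 = -36483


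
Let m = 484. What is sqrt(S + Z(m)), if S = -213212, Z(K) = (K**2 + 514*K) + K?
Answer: 4*sqrt(16894) ≈ 519.91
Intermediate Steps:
Z(K) = K**2 + 515*K
sqrt(S + Z(m)) = sqrt(-213212 + 484*(515 + 484)) = sqrt(-213212 + 484*999) = sqrt(-213212 + 483516) = sqrt(270304) = 4*sqrt(16894)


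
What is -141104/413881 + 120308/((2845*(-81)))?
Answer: -82309906628/95376807045 ≈ -0.86300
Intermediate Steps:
-141104/413881 + 120308/((2845*(-81))) = -141104*1/413881 + 120308/(-230445) = -141104/413881 + 120308*(-1/230445) = -141104/413881 - 120308/230445 = -82309906628/95376807045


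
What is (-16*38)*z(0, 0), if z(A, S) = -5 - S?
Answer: 3040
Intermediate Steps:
(-16*38)*z(0, 0) = (-16*38)*(-5 - 1*0) = -608*(-5 + 0) = -608*(-5) = 3040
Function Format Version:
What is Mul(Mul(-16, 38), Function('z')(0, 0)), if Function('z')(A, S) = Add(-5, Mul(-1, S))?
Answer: 3040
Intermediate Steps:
Mul(Mul(-16, 38), Function('z')(0, 0)) = Mul(Mul(-16, 38), Add(-5, Mul(-1, 0))) = Mul(-608, Add(-5, 0)) = Mul(-608, -5) = 3040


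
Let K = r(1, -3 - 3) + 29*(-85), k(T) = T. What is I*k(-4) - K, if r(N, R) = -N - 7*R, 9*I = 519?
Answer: 6580/3 ≈ 2193.3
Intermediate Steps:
I = 173/3 (I = (⅑)*519 = 173/3 ≈ 57.667)
K = -2424 (K = (-1*1 - 7*(-3 - 3)) + 29*(-85) = (-1 - 7*(-6)) - 2465 = (-1 + 42) - 2465 = 41 - 2465 = -2424)
I*k(-4) - K = (173/3)*(-4) - 1*(-2424) = -692/3 + 2424 = 6580/3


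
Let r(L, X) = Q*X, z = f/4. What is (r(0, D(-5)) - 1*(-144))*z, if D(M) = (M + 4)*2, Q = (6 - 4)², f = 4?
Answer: 136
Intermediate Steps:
Q = 4 (Q = 2² = 4)
D(M) = 8 + 2*M (D(M) = (4 + M)*2 = 8 + 2*M)
z = 1 (z = 4/4 = (¼)*4 = 1)
r(L, X) = 4*X
(r(0, D(-5)) - 1*(-144))*z = (4*(8 + 2*(-5)) - 1*(-144))*1 = (4*(8 - 10) + 144)*1 = (4*(-2) + 144)*1 = (-8 + 144)*1 = 136*1 = 136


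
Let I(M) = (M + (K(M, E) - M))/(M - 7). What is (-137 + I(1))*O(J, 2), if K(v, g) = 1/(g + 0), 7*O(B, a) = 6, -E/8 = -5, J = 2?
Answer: -32881/280 ≈ -117.43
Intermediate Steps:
E = 40 (E = -8*(-5) = 40)
O(B, a) = 6/7 (O(B, a) = (1/7)*6 = 6/7)
K(v, g) = 1/g
I(M) = 1/(40*(-7 + M)) (I(M) = (M + (1/40 - M))/(M - 7) = (M + (1/40 - M))/(-7 + M) = 1/(40*(-7 + M)))
(-137 + I(1))*O(J, 2) = (-137 + 1/(40*(-7 + 1)))*(6/7) = (-137 + (1/40)/(-6))*(6/7) = (-137 + (1/40)*(-1/6))*(6/7) = (-137 - 1/240)*(6/7) = -32881/240*6/7 = -32881/280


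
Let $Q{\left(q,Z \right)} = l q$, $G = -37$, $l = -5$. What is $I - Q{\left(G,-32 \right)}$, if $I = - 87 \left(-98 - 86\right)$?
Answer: $15823$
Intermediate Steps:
$Q{\left(q,Z \right)} = - 5 q$
$I = 16008$ ($I = \left(-87\right) \left(-184\right) = 16008$)
$I - Q{\left(G,-32 \right)} = 16008 - \left(-5\right) \left(-37\right) = 16008 - 185 = 15823$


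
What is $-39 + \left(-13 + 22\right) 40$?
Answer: $321$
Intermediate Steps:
$-39 + \left(-13 + 22\right) 40 = -39 + 9 \cdot 40 = -39 + 360 = 321$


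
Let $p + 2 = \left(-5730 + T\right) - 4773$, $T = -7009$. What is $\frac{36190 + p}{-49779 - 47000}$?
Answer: $- \frac{18676}{96779} \approx -0.19298$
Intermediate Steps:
$p = -17514$ ($p = -2 - 17512 = -17514$)
$\frac{36190 + p}{-49779 - 47000} = \frac{36190 - 17514}{-49779 - 47000} = \frac{18676}{-96779} = 18676 \left(- \frac{1}{96779}\right) = - \frac{18676}{96779}$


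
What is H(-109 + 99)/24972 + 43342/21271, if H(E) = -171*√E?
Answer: 43342/21271 - 57*I*√10/8324 ≈ 2.0376 - 0.021654*I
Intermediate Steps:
H(-109 + 99)/24972 + 43342/21271 = -171*√(-109 + 99)/24972 + 43342/21271 = -171*I*√10*(1/24972) + 43342*(1/21271) = -171*I*√10*(1/24972) + 43342/21271 = -57*I*√10/8324 + 43342/21271 = 43342/21271 - 57*I*√10/8324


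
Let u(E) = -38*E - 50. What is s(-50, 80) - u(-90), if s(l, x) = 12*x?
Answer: -2410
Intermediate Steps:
u(E) = -50 - 38*E
s(-50, 80) - u(-90) = 12*80 - (-50 - 38*(-90)) = 960 - (-50 + 3420) = 960 - 1*3370 = 960 - 3370 = -2410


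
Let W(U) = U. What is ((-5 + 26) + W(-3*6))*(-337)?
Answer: -1011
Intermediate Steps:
((-5 + 26) + W(-3*6))*(-337) = ((-5 + 26) - 3*6)*(-337) = (21 - 18)*(-337) = 3*(-337) = -1011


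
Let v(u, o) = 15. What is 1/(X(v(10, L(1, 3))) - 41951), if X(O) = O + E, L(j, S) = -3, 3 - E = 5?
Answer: -1/41938 ≈ -2.3845e-5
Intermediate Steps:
E = -2 (E = 3 - 1*5 = 3 - 5 = -2)
X(O) = -2 + O (X(O) = O - 2 = -2 + O)
1/(X(v(10, L(1, 3))) - 41951) = 1/((-2 + 15) - 41951) = 1/(13 - 41951) = 1/(-41938) = -1/41938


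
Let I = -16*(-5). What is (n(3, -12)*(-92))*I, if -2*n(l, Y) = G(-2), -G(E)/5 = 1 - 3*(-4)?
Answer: -239200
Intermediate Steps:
I = 80
G(E) = -65 (G(E) = -5*(1 - 3*(-4)) = -5*(1 + 12) = -5*13 = -65)
n(l, Y) = 65/2 (n(l, Y) = -1/2*(-65) = 65/2)
(n(3, -12)*(-92))*I = ((65/2)*(-92))*80 = -2990*80 = -239200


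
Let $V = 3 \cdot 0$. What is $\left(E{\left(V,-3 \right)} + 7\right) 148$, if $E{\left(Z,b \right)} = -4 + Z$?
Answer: $444$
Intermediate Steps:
$V = 0$
$\left(E{\left(V,-3 \right)} + 7\right) 148 = \left(\left(-4 + 0\right) + 7\right) 148 = \left(-4 + 7\right) 148 = 3 \cdot 148 = 444$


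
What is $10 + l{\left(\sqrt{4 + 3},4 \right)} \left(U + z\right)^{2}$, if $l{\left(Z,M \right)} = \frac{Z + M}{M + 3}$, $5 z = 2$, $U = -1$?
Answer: $\frac{1786}{175} + \frac{9 \sqrt{7}}{175} \approx 10.342$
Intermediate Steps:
$z = \frac{2}{5}$ ($z = \frac{1}{5} \cdot 2 = \frac{2}{5} \approx 0.4$)
$l{\left(Z,M \right)} = \frac{M + Z}{3 + M}$
$10 + l{\left(\sqrt{4 + 3},4 \right)} \left(U + z\right)^{2} = 10 + \frac{4 + \sqrt{4 + 3}}{3 + 4} \left(-1 + \frac{2}{5}\right)^{2} = 10 + \frac{4 + \sqrt{7}}{7} \left(- \frac{3}{5}\right)^{2} = 10 + \frac{4 + \sqrt{7}}{7} \cdot \frac{9}{25} = 10 + \left(\frac{4}{7} + \frac{\sqrt{7}}{7}\right) \frac{9}{25} = 10 + \left(\frac{36}{175} + \frac{9 \sqrt{7}}{175}\right) = \frac{1786}{175} + \frac{9 \sqrt{7}}{175}$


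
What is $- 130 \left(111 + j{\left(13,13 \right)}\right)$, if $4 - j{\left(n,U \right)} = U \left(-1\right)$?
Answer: $-16640$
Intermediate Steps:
$j{\left(n,U \right)} = 4 + U$ ($j{\left(n,U \right)} = 4 - U \left(-1\right) = 4 - - U = 4 + U$)
$- 130 \left(111 + j{\left(13,13 \right)}\right) = - 130 \left(111 + \left(4 + 13\right)\right) = - 130 \left(111 + 17\right) = \left(-130\right) 128 = -16640$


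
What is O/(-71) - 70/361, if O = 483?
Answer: -179333/25631 ≈ -6.9967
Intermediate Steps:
O/(-71) - 70/361 = 483/(-71) - 70/361 = 483*(-1/71) - 70*1/361 = -483/71 - 70/361 = -179333/25631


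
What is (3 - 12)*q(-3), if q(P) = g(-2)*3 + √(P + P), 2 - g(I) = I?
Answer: -108 - 9*I*√6 ≈ -108.0 - 22.045*I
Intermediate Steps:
g(I) = 2 - I
q(P) = 12 + √2*√P (q(P) = (2 - 1*(-2))*3 + √(P + P) = (2 + 2)*3 + √(2*P) = 4*3 + √2*√P = 12 + √2*√P)
(3 - 12)*q(-3) = (3 - 12)*(12 + √2*√(-3)) = -9*(12 + √2*(I*√3)) = -9*(12 + I*√6) = -108 - 9*I*√6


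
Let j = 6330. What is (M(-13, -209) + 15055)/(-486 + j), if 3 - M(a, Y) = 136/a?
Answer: 97945/37986 ≈ 2.5784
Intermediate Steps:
M(a, Y) = 3 - 136/a
(M(-13, -209) + 15055)/(-486 + j) = ((3 - 136/(-13)) + 15055)/(-486 + 6330) = ((3 - 136*(-1/13)) + 15055)/5844 = ((3 + 136/13) + 15055)*(1/5844) = (175/13 + 15055)*(1/5844) = (195890/13)*(1/5844) = 97945/37986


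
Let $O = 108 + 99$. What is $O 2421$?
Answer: $501147$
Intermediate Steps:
$O = 207$
$O 2421 = 207 \cdot 2421 = 501147$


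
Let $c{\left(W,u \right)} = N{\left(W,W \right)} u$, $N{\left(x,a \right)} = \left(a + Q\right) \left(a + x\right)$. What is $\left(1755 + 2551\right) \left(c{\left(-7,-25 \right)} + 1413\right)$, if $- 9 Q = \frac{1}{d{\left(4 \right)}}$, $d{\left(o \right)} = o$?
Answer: $- \frac{40564673}{9} \approx -4.5072 \cdot 10^{6}$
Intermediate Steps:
$Q = - \frac{1}{36}$ ($Q = - \frac{1}{9 \cdot 4} = \left(- \frac{1}{9}\right) \frac{1}{4} = - \frac{1}{36} \approx -0.027778$)
$N{\left(x,a \right)} = \left(- \frac{1}{36} + a\right) \left(a + x\right)$ ($N{\left(x,a \right)} = \left(a - \frac{1}{36}\right) \left(a + x\right) = \left(- \frac{1}{36} + a\right) \left(a + x\right)$)
$c{\left(W,u \right)} = u \left(2 W^{2} - \frac{W}{18}\right)$ ($c{\left(W,u \right)} = \left(W^{2} - \frac{W}{36} - \frac{W}{36} + W W\right) u = \left(W^{2} - \frac{W}{36} - \frac{W}{36} + W^{2}\right) u = \left(2 W^{2} - \frac{W}{18}\right) u = u \left(2 W^{2} - \frac{W}{18}\right)$)
$\left(1755 + 2551\right) \left(c{\left(-7,-25 \right)} + 1413\right) = \left(1755 + 2551\right) \left(\frac{1}{18} \left(-7\right) \left(-25\right) \left(-1 + 36 \left(-7\right)\right) + 1413\right) = 4306 \left(\frac{1}{18} \left(-7\right) \left(-25\right) \left(-1 - 252\right) + 1413\right) = 4306 \left(\frac{1}{18} \left(-7\right) \left(-25\right) \left(-253\right) + 1413\right) = 4306 \left(- \frac{44275}{18} + 1413\right) = 4306 \left(- \frac{18841}{18}\right) = - \frac{40564673}{9}$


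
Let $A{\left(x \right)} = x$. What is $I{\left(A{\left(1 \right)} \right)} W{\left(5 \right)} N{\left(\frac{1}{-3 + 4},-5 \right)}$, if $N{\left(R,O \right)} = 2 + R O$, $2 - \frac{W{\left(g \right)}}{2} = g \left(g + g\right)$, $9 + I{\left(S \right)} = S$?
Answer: $-2304$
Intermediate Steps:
$I{\left(S \right)} = -9 + S$
$W{\left(g \right)} = 4 - 4 g^{2}$ ($W{\left(g \right)} = 4 - 2 g \left(g + g\right) = 4 - 2 g 2 g = 4 - 2 \cdot 2 g^{2} = 4 - 4 g^{2}$)
$N{\left(R,O \right)} = 2 + O R$
$I{\left(A{\left(1 \right)} \right)} W{\left(5 \right)} N{\left(\frac{1}{-3 + 4},-5 \right)} = \left(-9 + 1\right) \left(4 - 4 \cdot 5^{2}\right) \left(2 - \frac{5}{-3 + 4}\right) = - 8 \left(4 - 100\right) \left(2 - \frac{5}{1}\right) = - 8 \left(4 - 100\right) \left(2 - 5\right) = \left(-8\right) \left(-96\right) \left(2 - 5\right) = 768 \left(-3\right) = -2304$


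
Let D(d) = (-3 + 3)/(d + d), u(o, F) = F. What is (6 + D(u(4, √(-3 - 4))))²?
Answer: 36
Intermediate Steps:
D(d) = 0 (D(d) = 0/((2*d)) = 0*(1/(2*d)) = 0)
(6 + D(u(4, √(-3 - 4))))² = (6 + 0)² = 6² = 36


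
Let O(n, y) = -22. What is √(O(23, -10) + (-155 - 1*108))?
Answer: I*√285 ≈ 16.882*I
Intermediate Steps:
√(O(23, -10) + (-155 - 1*108)) = √(-22 + (-155 - 1*108)) = √(-22 + (-155 - 108)) = √(-22 - 263) = √(-285) = I*√285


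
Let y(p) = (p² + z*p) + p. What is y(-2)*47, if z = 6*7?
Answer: -3854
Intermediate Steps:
z = 42
y(p) = p² + 43*p (y(p) = (p² + 42*p) + p = p² + 43*p)
y(-2)*47 = -2*(43 - 2)*47 = -2*41*47 = -82*47 = -3854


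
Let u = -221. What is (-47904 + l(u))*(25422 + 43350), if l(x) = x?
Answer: -3309652500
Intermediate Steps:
(-47904 + l(u))*(25422 + 43350) = (-47904 - 221)*(25422 + 43350) = -48125*68772 = -3309652500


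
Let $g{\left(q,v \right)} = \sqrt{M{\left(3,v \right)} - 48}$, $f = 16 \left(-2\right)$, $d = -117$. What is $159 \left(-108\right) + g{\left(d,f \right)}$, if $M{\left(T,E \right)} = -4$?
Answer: $-17172 + 2 i \sqrt{13} \approx -17172.0 + 7.2111 i$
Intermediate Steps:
$f = -32$
$g{\left(q,v \right)} = 2 i \sqrt{13}$ ($g{\left(q,v \right)} = \sqrt{-4 - 48} = \sqrt{-52} = 2 i \sqrt{13}$)
$159 \left(-108\right) + g{\left(d,f \right)} = 159 \left(-108\right) + 2 i \sqrt{13} = -17172 + 2 i \sqrt{13}$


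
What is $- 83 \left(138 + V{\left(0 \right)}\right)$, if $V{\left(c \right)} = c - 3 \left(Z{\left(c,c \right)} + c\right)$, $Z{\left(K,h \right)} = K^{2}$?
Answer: $-11454$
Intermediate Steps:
$V{\left(c \right)} = - 3 c^{2} - 2 c$ ($V{\left(c \right)} = c - 3 \left(c^{2} + c\right) = c - 3 \left(c + c^{2}\right) = c - \left(3 c + 3 c^{2}\right) = - 3 c^{2} - 2 c$)
$- 83 \left(138 + V{\left(0 \right)}\right) = - 83 \left(138 + 0 \left(-2 - 0\right)\right) = - 83 \left(138 + 0 \left(-2 + 0\right)\right) = - 83 \left(138 + 0 \left(-2\right)\right) = - 83 \left(138 + 0\right) = \left(-83\right) 138 = -11454$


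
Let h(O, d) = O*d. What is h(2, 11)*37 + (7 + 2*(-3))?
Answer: 815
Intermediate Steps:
h(2, 11)*37 + (7 + 2*(-3)) = (2*11)*37 + (7 + 2*(-3)) = 22*37 + (7 - 6) = 814 + 1 = 815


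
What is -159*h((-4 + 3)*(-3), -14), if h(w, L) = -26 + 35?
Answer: -1431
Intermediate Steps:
h(w, L) = 9
-159*h((-4 + 3)*(-3), -14) = -159*9 = -1431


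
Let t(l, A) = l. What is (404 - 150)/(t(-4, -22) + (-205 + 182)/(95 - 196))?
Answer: -202/3 ≈ -67.333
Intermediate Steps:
(404 - 150)/(t(-4, -22) + (-205 + 182)/(95 - 196)) = (404 - 150)/(-4 + (-205 + 182)/(95 - 196)) = 254/(-4 - 23/(-101)) = 254/(-4 - 23*(-1/101)) = 254/(-4 + 23/101) = 254/(-381/101) = 254*(-101/381) = -202/3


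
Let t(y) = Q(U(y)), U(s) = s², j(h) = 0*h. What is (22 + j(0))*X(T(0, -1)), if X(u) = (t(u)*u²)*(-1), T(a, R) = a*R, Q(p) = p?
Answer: 0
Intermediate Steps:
j(h) = 0
T(a, R) = R*a
t(y) = y²
X(u) = -u⁴ (X(u) = (u²*u²)*(-1) = u⁴*(-1) = -u⁴)
(22 + j(0))*X(T(0, -1)) = (22 + 0)*(-(-1*0)⁴) = 22*(-1*0⁴) = 22*(-1*0) = 22*0 = 0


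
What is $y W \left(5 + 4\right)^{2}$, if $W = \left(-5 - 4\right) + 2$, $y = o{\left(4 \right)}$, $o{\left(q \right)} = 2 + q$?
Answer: $-3402$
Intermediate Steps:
$y = 6$ ($y = 2 + 4 = 6$)
$W = -7$ ($W = -9 + 2 = -7$)
$y W \left(5 + 4\right)^{2} = 6 \left(-7\right) \left(5 + 4\right)^{2} = - 42 \cdot 9^{2} = \left(-42\right) 81 = -3402$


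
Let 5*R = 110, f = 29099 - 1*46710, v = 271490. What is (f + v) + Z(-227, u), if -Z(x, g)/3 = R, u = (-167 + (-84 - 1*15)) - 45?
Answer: 253813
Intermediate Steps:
f = -17611 (f = 29099 - 46710 = -17611)
u = -311 (u = (-167 + (-84 - 15)) - 45 = (-167 - 99) - 45 = -266 - 45 = -311)
R = 22 (R = (1/5)*110 = 22)
Z(x, g) = -66 (Z(x, g) = -3*22 = -66)
(f + v) + Z(-227, u) = (-17611 + 271490) - 66 = 253879 - 66 = 253813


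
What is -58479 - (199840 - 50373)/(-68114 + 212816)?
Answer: -8462177725/144702 ≈ -58480.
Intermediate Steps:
-58479 - (199840 - 50373)/(-68114 + 212816) = -58479 - 149467/144702 = -8462177725/144702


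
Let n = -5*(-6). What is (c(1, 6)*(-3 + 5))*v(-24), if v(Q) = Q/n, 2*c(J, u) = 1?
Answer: -⅘ ≈ -0.80000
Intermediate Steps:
n = 30
c(J, u) = ½ (c(J, u) = (½)*1 = ½)
v(Q) = Q/30
(c(1, 6)*(-3 + 5))*v(-24) = ((-3 + 5)/2)*((1/30)*(-24)) = ((½)*2)*(-⅘) = 1*(-⅘) = -⅘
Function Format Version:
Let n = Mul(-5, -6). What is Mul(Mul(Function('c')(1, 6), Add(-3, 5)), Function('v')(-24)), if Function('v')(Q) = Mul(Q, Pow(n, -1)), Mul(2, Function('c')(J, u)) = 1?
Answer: Rational(-4, 5) ≈ -0.80000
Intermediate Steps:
n = 30
Function('c')(J, u) = Rational(1, 2) (Function('c')(J, u) = Mul(Rational(1, 2), 1) = Rational(1, 2))
Function('v')(Q) = Mul(Rational(1, 30), Q) (Function('v')(Q) = Mul(Q, Pow(30, -1)) = Mul(Q, Rational(1, 30)) = Mul(Rational(1, 30), Q))
Mul(Mul(Function('c')(1, 6), Add(-3, 5)), Function('v')(-24)) = Mul(Mul(Rational(1, 2), Add(-3, 5)), Mul(Rational(1, 30), -24)) = Mul(Mul(Rational(1, 2), 2), Rational(-4, 5)) = Mul(1, Rational(-4, 5)) = Rational(-4, 5)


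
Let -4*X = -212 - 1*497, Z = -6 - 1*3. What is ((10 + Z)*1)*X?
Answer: 709/4 ≈ 177.25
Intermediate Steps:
Z = -9 (Z = -6 - 3 = -9)
X = 709/4 (X = -(-212 - 1*497)/4 = -(-212 - 497)/4 = -¼*(-709) = 709/4 ≈ 177.25)
((10 + Z)*1)*X = ((10 - 9)*1)*(709/4) = (1*1)*(709/4) = 1*(709/4) = 709/4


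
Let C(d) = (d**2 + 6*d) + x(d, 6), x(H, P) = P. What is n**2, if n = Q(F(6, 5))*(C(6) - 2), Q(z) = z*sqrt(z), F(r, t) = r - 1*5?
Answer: 5776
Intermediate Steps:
F(r, t) = -5 + r (F(r, t) = r - 5 = -5 + r)
C(d) = 6 + d**2 + 6*d (C(d) = (d**2 + 6*d) + 6 = 6 + d**2 + 6*d)
Q(z) = z**(3/2)
n = 76 (n = (-5 + 6)**(3/2)*((6 + 6**2 + 6*6) - 2) = 1**(3/2)*((6 + 36 + 36) - 2) = 1*(78 - 2) = 1*76 = 76)
n**2 = 76**2 = 5776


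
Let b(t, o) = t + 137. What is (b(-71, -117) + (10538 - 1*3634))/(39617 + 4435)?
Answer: 3485/22026 ≈ 0.15822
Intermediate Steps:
b(t, o) = 137 + t
(b(-71, -117) + (10538 - 1*3634))/(39617 + 4435) = ((137 - 71) + (10538 - 1*3634))/(39617 + 4435) = (66 + (10538 - 3634))/44052 = (66 + 6904)*(1/44052) = 6970*(1/44052) = 3485/22026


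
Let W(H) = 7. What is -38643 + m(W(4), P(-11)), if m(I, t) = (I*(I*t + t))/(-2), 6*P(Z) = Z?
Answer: -115775/3 ≈ -38592.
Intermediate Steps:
P(Z) = Z/6
m(I, t) = -I*(t + I*t)/2 (m(I, t) = (I*(t + I*t))*(-½) = -I*(t + I*t)/2)
-38643 + m(W(4), P(-11)) = -38643 - ½*7*(⅙)*(-11)*(1 + 7) = -38643 - ½*7*(-11/6)*8 = -38643 + 154/3 = -115775/3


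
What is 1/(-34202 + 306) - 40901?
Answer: -1386380297/33896 ≈ -40901.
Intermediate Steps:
1/(-34202 + 306) - 40901 = 1/(-33896) - 40901 = -1/33896 - 40901 = -1386380297/33896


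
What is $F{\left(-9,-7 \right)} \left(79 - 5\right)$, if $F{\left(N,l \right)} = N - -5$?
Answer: $-296$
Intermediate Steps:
$F{\left(N,l \right)} = 5 + N$ ($F{\left(N,l \right)} = N + 5 = 5 + N$)
$F{\left(-9,-7 \right)} \left(79 - 5\right) = \left(5 - 9\right) \left(79 - 5\right) = \left(-4\right) 74 = -296$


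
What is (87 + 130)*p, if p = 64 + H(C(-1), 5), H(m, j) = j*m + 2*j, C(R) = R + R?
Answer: 13888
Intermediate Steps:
C(R) = 2*R
H(m, j) = 2*j + j*m
p = 64 (p = 64 + 5*(2 + 2*(-1)) = 64 + 5*(2 - 2) = 64 + 5*0 = 64 + 0 = 64)
(87 + 130)*p = (87 + 130)*64 = 217*64 = 13888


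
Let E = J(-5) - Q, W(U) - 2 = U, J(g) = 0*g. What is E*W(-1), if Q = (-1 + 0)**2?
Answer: -1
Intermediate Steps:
Q = 1 (Q = (-1)**2 = 1)
J(g) = 0
W(U) = 2 + U
E = -1 (E = 0 - 1*1 = 0 - 1 = -1)
E*W(-1) = -(2 - 1) = -1*1 = -1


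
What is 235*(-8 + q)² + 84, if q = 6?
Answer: 1024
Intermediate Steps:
235*(-8 + q)² + 84 = 235*(-8 + 6)² + 84 = 235*(-2)² + 84 = 235*4 + 84 = 940 + 84 = 1024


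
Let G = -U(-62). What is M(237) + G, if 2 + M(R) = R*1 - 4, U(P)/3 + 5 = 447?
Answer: -1095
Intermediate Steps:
U(P) = 1326 (U(P) = -15 + 3*447 = -15 + 1341 = 1326)
M(R) = -6 + R (M(R) = -2 + (R*1 - 4) = -2 + (R - 4) = -2 + (-4 + R) = -6 + R)
G = -1326 (G = -1*1326 = -1326)
M(237) + G = (-6 + 237) - 1326 = 231 - 1326 = -1095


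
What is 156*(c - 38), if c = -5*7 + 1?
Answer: -11232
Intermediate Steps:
c = -34 (c = -35 + 1 = -34)
156*(c - 38) = 156*(-34 - 38) = 156*(-72) = -11232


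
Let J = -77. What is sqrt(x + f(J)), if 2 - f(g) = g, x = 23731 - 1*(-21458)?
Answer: 2*sqrt(11317) ≈ 212.76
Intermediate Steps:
x = 45189 (x = 23731 + 21458 = 45189)
f(g) = 2 - g
sqrt(x + f(J)) = sqrt(45189 + (2 - 1*(-77))) = sqrt(45189 + (2 + 77)) = sqrt(45189 + 79) = sqrt(45268) = 2*sqrt(11317)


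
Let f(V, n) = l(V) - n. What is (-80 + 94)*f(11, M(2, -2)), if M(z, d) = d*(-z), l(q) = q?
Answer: 98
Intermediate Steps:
M(z, d) = -d*z
f(V, n) = V - n
(-80 + 94)*f(11, M(2, -2)) = (-80 + 94)*(11 - (-1)*(-2)*2) = 14*(11 - 1*4) = 14*(11 - 4) = 14*7 = 98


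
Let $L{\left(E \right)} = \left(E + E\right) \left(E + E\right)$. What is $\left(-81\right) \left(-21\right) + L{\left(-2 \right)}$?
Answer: $1717$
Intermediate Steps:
$L{\left(E \right)} = 4 E^{2}$ ($L{\left(E \right)} = 2 E 2 E = 4 E^{2}$)
$\left(-81\right) \left(-21\right) + L{\left(-2 \right)} = \left(-81\right) \left(-21\right) + 4 \left(-2\right)^{2} = 1701 + 4 \cdot 4 = 1701 + 16 = 1717$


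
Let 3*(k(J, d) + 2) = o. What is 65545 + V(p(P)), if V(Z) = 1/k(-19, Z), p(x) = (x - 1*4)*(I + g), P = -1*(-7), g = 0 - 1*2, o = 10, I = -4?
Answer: 262183/4 ≈ 65546.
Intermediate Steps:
g = -2 (g = 0 - 2 = -2)
P = 7
k(J, d) = 4/3 (k(J, d) = -2 + (1/3)*10 = -2 + 10/3 = 4/3)
p(x) = 24 - 6*x (p(x) = (x - 1*4)*(-4 - 2) = (x - 4)*(-6) = (-4 + x)*(-6) = 24 - 6*x)
V(Z) = 3/4 (V(Z) = 1/(4/3) = 3/4)
65545 + V(p(P)) = 65545 + 3/4 = 262183/4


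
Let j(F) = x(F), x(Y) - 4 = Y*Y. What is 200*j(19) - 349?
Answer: 72651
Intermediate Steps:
x(Y) = 4 + Y² (x(Y) = 4 + Y*Y = 4 + Y²)
j(F) = 4 + F²
200*j(19) - 349 = 200*(4 + 19²) - 349 = 200*(4 + 361) - 349 = 200*365 - 349 = 73000 - 349 = 72651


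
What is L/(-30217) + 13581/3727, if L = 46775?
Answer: 236046652/112618759 ≈ 2.0960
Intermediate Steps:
L/(-30217) + 13581/3727 = 46775/(-30217) + 13581/3727 = 46775*(-1/30217) + 13581*(1/3727) = -46775/30217 + 13581/3727 = 236046652/112618759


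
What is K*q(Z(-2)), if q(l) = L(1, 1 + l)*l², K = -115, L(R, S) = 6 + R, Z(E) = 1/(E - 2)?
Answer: -805/16 ≈ -50.313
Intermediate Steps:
Z(E) = 1/(-2 + E)
q(l) = 7*l² (q(l) = (6 + 1)*l² = 7*l²)
K*q(Z(-2)) = -805*(1/(-2 - 2))² = -805*(1/(-4))² = -805*(-¼)² = -805/16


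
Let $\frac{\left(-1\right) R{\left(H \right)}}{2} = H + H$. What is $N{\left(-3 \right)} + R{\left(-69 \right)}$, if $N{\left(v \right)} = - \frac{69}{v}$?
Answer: $299$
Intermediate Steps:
$R{\left(H \right)} = - 4 H$ ($R{\left(H \right)} = - 2 \left(H + H\right) = - 2 \cdot 2 H = - 4 H$)
$N{\left(-3 \right)} + R{\left(-69 \right)} = - \frac{69}{-3} - -276 = \left(-69\right) \left(- \frac{1}{3}\right) + 276 = 23 + 276 = 299$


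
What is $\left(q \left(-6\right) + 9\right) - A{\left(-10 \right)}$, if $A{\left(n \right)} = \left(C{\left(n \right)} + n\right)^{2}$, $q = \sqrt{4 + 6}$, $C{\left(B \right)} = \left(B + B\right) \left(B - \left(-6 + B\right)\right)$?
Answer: $-16891 - 6 \sqrt{10} \approx -16910.0$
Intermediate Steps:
$C{\left(B \right)} = 12 B$ ($C{\left(B \right)} = 2 B 6 = 12 B$)
$q = \sqrt{10} \approx 3.1623$
$A{\left(n \right)} = 169 n^{2}$ ($A{\left(n \right)} = \left(12 n + n\right)^{2} = \left(13 n\right)^{2} = 169 n^{2}$)
$\left(q \left(-6\right) + 9\right) - A{\left(-10 \right)} = \left(\sqrt{10} \left(-6\right) + 9\right) - 169 \left(-10\right)^{2} = \left(- 6 \sqrt{10} + 9\right) - 169 \cdot 100 = \left(9 - 6 \sqrt{10}\right) - 16900 = -16891 - 6 \sqrt{10}$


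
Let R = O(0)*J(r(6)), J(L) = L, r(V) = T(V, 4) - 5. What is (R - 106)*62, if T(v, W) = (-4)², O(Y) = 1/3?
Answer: -19034/3 ≈ -6344.7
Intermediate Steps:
O(Y) = ⅓
T(v, W) = 16
r(V) = 11 (r(V) = 16 - 5 = 11)
R = 11/3 (R = (⅓)*11 = 11/3 ≈ 3.6667)
(R - 106)*62 = (11/3 - 106)*62 = -307/3*62 = -19034/3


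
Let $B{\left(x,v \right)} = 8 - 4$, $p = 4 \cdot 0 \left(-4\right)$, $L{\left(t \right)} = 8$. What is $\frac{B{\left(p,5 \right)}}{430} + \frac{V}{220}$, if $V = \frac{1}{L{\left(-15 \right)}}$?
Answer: $\frac{747}{75680} \approx 0.0098705$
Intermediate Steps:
$p = 0$ ($p = 0 \left(-4\right) = 0$)
$V = \frac{1}{8} \approx 0.125$
$B{\left(x,v \right)} = 4$
$\frac{B{\left(p,5 \right)}}{430} + \frac{V}{220} = \frac{4}{430} + \frac{1}{8 \cdot 220} = 4 \cdot \frac{1}{430} + \frac{1}{8} \cdot \frac{1}{220} = \frac{2}{215} + \frac{1}{1760} = \frac{747}{75680}$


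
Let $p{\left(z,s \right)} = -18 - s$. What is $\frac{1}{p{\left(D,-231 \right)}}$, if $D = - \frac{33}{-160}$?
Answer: $\frac{1}{213} \approx 0.0046948$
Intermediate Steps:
$D = \frac{33}{160}$ ($D = \left(-33\right) \left(- \frac{1}{160}\right) = \frac{33}{160} \approx 0.20625$)
$\frac{1}{p{\left(D,-231 \right)}} = \frac{1}{-18 - -231} = \frac{1}{-18 + 231} = \frac{1}{213}$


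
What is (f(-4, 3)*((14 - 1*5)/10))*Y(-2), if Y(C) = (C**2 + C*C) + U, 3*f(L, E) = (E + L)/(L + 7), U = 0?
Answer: -4/5 ≈ -0.80000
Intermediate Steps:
f(L, E) = (E + L)/(3*(7 + L)) (f(L, E) = ((E + L)/(L + 7))/3 = ((E + L)/(7 + L))/3 = (E + L)/(3*(7 + L)))
Y(C) = 2*C**2 (Y(C) = (C**2 + C*C) + 0 = (C**2 + C**2) + 0 = 2*C**2 + 0 = 2*C**2)
(f(-4, 3)*((14 - 1*5)/10))*Y(-2) = (((3 - 4)/(3*(7 - 4)))*((14 - 1*5)/10))*(2*(-2)**2) = (((1/3)*(-1)/3)*((14 - 5)*(1/10)))*(2*4) = (((1/3)*(1/3)*(-1))*(9*(1/10)))*8 = -1/9*9/10*8 = -1/10*8 = -4/5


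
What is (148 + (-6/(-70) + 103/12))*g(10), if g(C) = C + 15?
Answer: 329005/84 ≈ 3916.7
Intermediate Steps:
g(C) = 15 + C
(148 + (-6/(-70) + 103/12))*g(10) = (148 + (-6/(-70) + 103/12))*(15 + 10) = (148 + (-6*(-1/70) + 103*(1/12)))*25 = (148 + (3/35 + 103/12))*25 = (148 + 3641/420)*25 = (65801/420)*25 = 329005/84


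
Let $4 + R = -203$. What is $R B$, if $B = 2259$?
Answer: $-467613$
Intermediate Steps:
$R = -207$ ($R = -4 - 203 = -207$)
$R B = \left(-207\right) 2259 = -467613$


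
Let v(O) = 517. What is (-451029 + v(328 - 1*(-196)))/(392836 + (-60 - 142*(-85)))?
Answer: -225256/202423 ≈ -1.1128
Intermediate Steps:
(-451029 + v(328 - 1*(-196)))/(392836 + (-60 - 142*(-85))) = (-451029 + 517)/(392836 + (-60 - 142*(-85))) = -450512/(392836 + (-60 + 12070)) = -450512/(392836 + 12010) = -450512/404846 = -450512*1/404846 = -225256/202423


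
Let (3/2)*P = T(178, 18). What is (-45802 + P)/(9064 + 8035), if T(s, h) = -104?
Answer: -137614/51297 ≈ -2.6827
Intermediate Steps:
P = -208/3 (P = (⅔)*(-104) = -208/3 ≈ -69.333)
(-45802 + P)/(9064 + 8035) = (-45802 - 208/3)/(9064 + 8035) = -137614/3/17099 = -137614/3*1/17099 = -137614/51297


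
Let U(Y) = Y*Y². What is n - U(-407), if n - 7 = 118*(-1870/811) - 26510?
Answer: 54655210380/811 ≈ 6.7392e+7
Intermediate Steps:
U(Y) = Y³
n = -21714593/811 (n = 7 + (118*(-1870/811) - 26510) = 7 + (-220660/811 - 26510) = 7 - 21720270/811 = -21714593/811 ≈ -26775.)
n - U(-407) = -21714593/811 - 1*(-407)³ = -21714593/811 - 1*(-67419143) = -21714593/811 + 67419143 = 54655210380/811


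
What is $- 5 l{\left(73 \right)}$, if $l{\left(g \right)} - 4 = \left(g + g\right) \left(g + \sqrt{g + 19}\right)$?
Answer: $-53310 - 1460 \sqrt{23} \approx -60312.0$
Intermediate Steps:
$l{\left(g \right)} = 4 + 2 g \left(g + \sqrt{19 + g}\right)$ ($l{\left(g \right)} = 4 + \left(g + g\right) \left(g + \sqrt{g + 19}\right) = 4 + 2 g \left(g + \sqrt{19 + g}\right)$)
$- 5 l{\left(73 \right)} = - 5 \left(4 + 2 \cdot 73^{2} + 2 \cdot 73 \sqrt{19 + 73}\right) = - 5 \left(4 + 2 \cdot 5329 + 2 \cdot 73 \sqrt{92}\right) = - 5 \left(4 + 10658 + 2 \cdot 73 \cdot 2 \sqrt{23}\right) = - 5 \left(4 + 10658 + 292 \sqrt{23}\right) = - 5 \left(10662 + 292 \sqrt{23}\right) = -53310 - 1460 \sqrt{23}$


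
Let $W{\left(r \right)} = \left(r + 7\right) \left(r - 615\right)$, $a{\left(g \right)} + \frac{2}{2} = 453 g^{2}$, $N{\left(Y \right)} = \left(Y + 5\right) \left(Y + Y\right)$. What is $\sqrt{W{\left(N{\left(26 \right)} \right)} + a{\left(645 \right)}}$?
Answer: $\sqrt{190073467} \approx 13787.0$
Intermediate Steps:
$N{\left(Y \right)} = 2 Y \left(5 + Y\right)$ ($N{\left(Y \right)} = \left(5 + Y\right) 2 Y = 2 Y \left(5 + Y\right)$)
$a{\left(g \right)} = -1 + 453 g^{2}$
$W{\left(r \right)} = \left(-615 + r\right) \left(7 + r\right)$ ($W{\left(r \right)} = \left(7 + r\right) \left(-615 + r\right) = \left(-615 + r\right) \left(7 + r\right)$)
$\sqrt{W{\left(N{\left(26 \right)} \right)} + a{\left(645 \right)}} = \sqrt{\left(-4305 + \left(2 \cdot 26 \left(5 + 26\right)\right)^{2} - 608 \cdot 2 \cdot 26 \left(5 + 26\right)\right) - \left(1 - 453 \cdot 645^{2}\right)} = \sqrt{\left(-4305 + \left(2 \cdot 26 \cdot 31\right)^{2} - 608 \cdot 2 \cdot 26 \cdot 31\right) + \left(-1 + 453 \cdot 416025\right)} = \sqrt{\left(-4305 + 1612^{2} - 980096\right) + \left(-1 + 188459325\right)} = \sqrt{\left(-4305 + 2598544 - 980096\right) + 188459324} = \sqrt{1614143 + 188459324} = \sqrt{190073467}$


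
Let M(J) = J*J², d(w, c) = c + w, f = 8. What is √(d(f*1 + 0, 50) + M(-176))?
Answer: I*√5451718 ≈ 2334.9*I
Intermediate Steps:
M(J) = J³
√(d(f*1 + 0, 50) + M(-176)) = √((50 + (8*1 + 0)) + (-176)³) = √((50 + (8 + 0)) - 5451776) = √((50 + 8) - 5451776) = √(58 - 5451776) = √(-5451718) = I*√5451718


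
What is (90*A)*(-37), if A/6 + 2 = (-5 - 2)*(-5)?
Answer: -659340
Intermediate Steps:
A = 198 (A = -12 + 6*((-5 - 2)*(-5)) = -12 + 6*(-7*(-5)) = -12 + 6*35 = -12 + 210 = 198)
(90*A)*(-37) = (90*198)*(-37) = 17820*(-37) = -659340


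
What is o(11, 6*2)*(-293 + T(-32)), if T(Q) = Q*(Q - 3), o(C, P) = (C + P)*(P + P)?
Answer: 456504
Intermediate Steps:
o(C, P) = 2*P*(C + P) (o(C, P) = (C + P)*(2*P) = 2*P*(C + P))
T(Q) = Q*(-3 + Q)
o(11, 6*2)*(-293 + T(-32)) = (2*(6*2)*(11 + 6*2))*(-293 - 32*(-3 - 32)) = (2*12*(11 + 12))*(-293 - 32*(-35)) = (2*12*23)*(-293 + 1120) = 552*827 = 456504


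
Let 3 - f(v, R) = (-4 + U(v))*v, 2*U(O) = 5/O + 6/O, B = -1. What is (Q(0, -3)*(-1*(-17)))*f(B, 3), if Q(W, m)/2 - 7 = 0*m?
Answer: -1547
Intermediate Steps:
U(O) = 11/(2*O) (U(O) = (5/O + 6/O)/2 = (11/O)/2 = 11/(2*O))
f(v, R) = 3 - v*(-4 + 11/(2*v)) (f(v, R) = 3 - (-4 + 11/(2*v))*v = 3 - v*(-4 + 11/(2*v)))
Q(W, m) = 14 (Q(W, m) = 14 + 2*(0*m) = 14 + 2*0 = 14 + 0 = 14)
(Q(0, -3)*(-1*(-17)))*f(B, 3) = (14*(-1*(-17)))*(-5/2 + 4*(-1)) = (14*17)*(-5/2 - 4) = 238*(-13/2) = -1547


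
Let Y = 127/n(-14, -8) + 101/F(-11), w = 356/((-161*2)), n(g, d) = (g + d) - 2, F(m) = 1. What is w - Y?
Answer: -374089/3864 ≈ -96.814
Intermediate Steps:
n(g, d) = -2 + d + g (n(g, d) = (d + g) - 2 = -2 + d + g)
w = -178/161 (w = 356/(-322) = 356*(-1/322) = -178/161 ≈ -1.1056)
Y = 2297/24 (Y = 127/(-2 - 8 - 14) + 101/1 = 127/(-24) + 101*1 = 127*(-1/24) + 101 = -127/24 + 101 = 2297/24 ≈ 95.708)
w - Y = -178/161 - 1*2297/24 = -178/161 - 2297/24 = -374089/3864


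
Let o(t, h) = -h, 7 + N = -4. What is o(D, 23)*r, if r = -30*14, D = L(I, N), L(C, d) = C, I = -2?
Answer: 9660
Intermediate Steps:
N = -11 (N = -7 - 4 = -11)
D = -2
r = -420
o(D, 23)*r = -1*23*(-420) = -23*(-420) = 9660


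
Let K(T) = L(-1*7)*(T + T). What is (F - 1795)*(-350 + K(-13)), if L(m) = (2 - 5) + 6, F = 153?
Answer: 702776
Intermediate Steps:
L(m) = 3 (L(m) = -3 + 6 = 3)
K(T) = 6*T (K(T) = 3*(T + T) = 3*(2*T) = 6*T)
(F - 1795)*(-350 + K(-13)) = (153 - 1795)*(-350 + 6*(-13)) = -1642*(-350 - 78) = -1642*(-428) = 702776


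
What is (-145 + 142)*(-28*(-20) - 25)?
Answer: -1605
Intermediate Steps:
(-145 + 142)*(-28*(-20) - 25) = -3*(560 - 25) = -3*535 = -1605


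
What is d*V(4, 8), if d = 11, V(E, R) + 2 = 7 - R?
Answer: -33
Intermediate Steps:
V(E, R) = 5 - R (V(E, R) = -2 + (7 - R) = 5 - R)
d*V(4, 8) = 11*(5 - 1*8) = 11*(5 - 8) = 11*(-3) = -33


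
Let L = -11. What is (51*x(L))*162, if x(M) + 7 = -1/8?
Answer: -235467/4 ≈ -58867.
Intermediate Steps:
x(M) = -57/8 (x(M) = -7 - 1/8 = -57/8)
(51*x(L))*162 = (51*(-57/8))*162 = -2907/8*162 = -235467/4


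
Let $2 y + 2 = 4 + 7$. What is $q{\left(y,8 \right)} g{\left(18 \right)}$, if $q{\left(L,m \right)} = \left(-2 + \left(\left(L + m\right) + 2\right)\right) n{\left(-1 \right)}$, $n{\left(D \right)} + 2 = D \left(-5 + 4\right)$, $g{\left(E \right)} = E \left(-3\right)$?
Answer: $675$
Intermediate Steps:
$g{\left(E \right)} = - 3 E$
$y = \frac{9}{2}$ ($y = -1 + \frac{4 + 7}{2} = -1 + \frac{1}{2} \cdot 11 = -1 + \frac{11}{2} = \frac{9}{2} \approx 4.5$)
$n{\left(D \right)} = -2 - D$ ($n{\left(D \right)} = -2 + D \left(-5 + 4\right) = -2 + D \left(-1\right) = -2 - D$)
$q{\left(L,m \right)} = - L - m$ ($q{\left(L,m \right)} = \left(-2 + \left(\left(L + m\right) + 2\right)\right) \left(-2 - -1\right) = \left(-2 + \left(2 + L + m\right)\right) \left(-2 + 1\right) = \left(L + m\right) \left(-1\right) = - L - m$)
$q{\left(y,8 \right)} g{\left(18 \right)} = \left(\left(-1\right) \frac{9}{2} - 8\right) \left(\left(-3\right) 18\right) = \left(- \frac{9}{2} - 8\right) \left(-54\right) = \left(- \frac{25}{2}\right) \left(-54\right) = 675$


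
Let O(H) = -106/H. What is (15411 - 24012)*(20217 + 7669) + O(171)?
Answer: -41013920212/171 ≈ -2.3985e+8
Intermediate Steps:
(15411 - 24012)*(20217 + 7669) + O(171) = (15411 - 24012)*(20217 + 7669) - 106/171 = -8601*27886 - 106*1/171 = -239847486 - 106/171 = -41013920212/171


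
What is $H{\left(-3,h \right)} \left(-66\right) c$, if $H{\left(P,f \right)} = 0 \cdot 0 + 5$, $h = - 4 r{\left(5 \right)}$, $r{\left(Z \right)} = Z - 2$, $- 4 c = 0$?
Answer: $0$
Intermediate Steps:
$c = 0$ ($c = \left(- \frac{1}{4}\right) 0 = 0$)
$r{\left(Z \right)} = -2 + Z$ ($r{\left(Z \right)} = Z - 2 = -2 + Z$)
$h = -12$ ($h = - 4 \left(-2 + 5\right) = \left(-4\right) 3 = -12$)
$H{\left(P,f \right)} = 5$ ($H{\left(P,f \right)} = 0 + 5 = 5$)
$H{\left(-3,h \right)} \left(-66\right) c = 5 \left(-66\right) 0 = \left(-330\right) 0 = 0$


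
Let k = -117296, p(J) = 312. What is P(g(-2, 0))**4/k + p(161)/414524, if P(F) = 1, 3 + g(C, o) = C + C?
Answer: 9045457/12155501776 ≈ 0.00074415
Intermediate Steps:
g(C, o) = -3 + 2*C (g(C, o) = -3 + (C + C) = -3 + 2*C)
P(g(-2, 0))**4/k + p(161)/414524 = 1**4/(-117296) + 312/414524 = 1*(-1/117296) + 312*(1/414524) = -1/117296 + 78/103631 = 9045457/12155501776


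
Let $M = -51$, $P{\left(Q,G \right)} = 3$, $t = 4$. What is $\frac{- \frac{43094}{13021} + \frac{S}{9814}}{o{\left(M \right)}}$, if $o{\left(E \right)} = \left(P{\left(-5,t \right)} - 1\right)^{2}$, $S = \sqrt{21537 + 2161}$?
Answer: $- \frac{743}{898} + \frac{17 \sqrt{82}}{39256} \approx -0.82347$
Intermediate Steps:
$S = 17 \sqrt{82}$ ($S = \sqrt{23698} = 17 \sqrt{82} \approx 153.94$)
$o{\left(E \right)} = 4$ ($o{\left(E \right)} = \left(3 - 1\right)^{2} = 2^{2} = 4$)
$\frac{- \frac{43094}{13021} + \frac{S}{9814}}{o{\left(M \right)}} = \frac{- \frac{43094}{13021} + \frac{17 \sqrt{82}}{9814}}{4} = \left(\left(-43094\right) \frac{1}{13021} + 17 \sqrt{82} \cdot \frac{1}{9814}\right) \frac{1}{4} = \left(- \frac{1486}{449} + \frac{17 \sqrt{82}}{9814}\right) \frac{1}{4} = - \frac{743}{898} + \frac{17 \sqrt{82}}{39256}$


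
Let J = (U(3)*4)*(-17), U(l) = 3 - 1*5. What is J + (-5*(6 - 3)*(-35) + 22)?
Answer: 683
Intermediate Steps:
U(l) = -2 (U(l) = 3 - 5 = -2)
J = 136 (J = -2*4*(-17) = -8*(-17) = 136)
J + (-5*(6 - 3)*(-35) + 22) = 136 + (-5*(6 - 3)*(-35) + 22) = 136 + (-5*3*(-35) + 22) = 136 + (-15*(-35) + 22) = 136 + (525 + 22) = 136 + 547 = 683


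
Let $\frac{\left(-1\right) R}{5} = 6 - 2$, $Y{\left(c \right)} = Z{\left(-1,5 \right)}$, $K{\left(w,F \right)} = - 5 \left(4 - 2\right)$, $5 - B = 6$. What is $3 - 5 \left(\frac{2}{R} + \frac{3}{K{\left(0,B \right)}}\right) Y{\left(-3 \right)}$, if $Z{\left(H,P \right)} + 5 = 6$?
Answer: $6$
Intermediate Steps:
$Z{\left(H,P \right)} = 1$ ($Z{\left(H,P \right)} = -5 + 6 = 1$)
$B = -1$ ($B = 5 - 6 = -1$)
$K{\left(w,F \right)} = -10$ ($K{\left(w,F \right)} = \left(-5\right) 2 = -10$)
$Y{\left(c \right)} = 1$
$R = -20$ ($R = - 5 \left(6 - 2\right) = \left(-5\right) 4 = -20$)
$3 - 5 \left(\frac{2}{R} + \frac{3}{K{\left(0,B \right)}}\right) Y{\left(-3 \right)} = 3 - 5 \left(\frac{2}{-20} + \frac{3}{-10}\right) 1 = 3 - 5 \left(2 \left(- \frac{1}{20}\right) + 3 \left(- \frac{1}{10}\right)\right) 1 = 3 - 5 \left(- \frac{1}{10} - \frac{3}{10}\right) 1 = 3 \left(-5\right) \left(- \frac{2}{5}\right) 1 = 3 \cdot 2 \cdot 1 = 3 \cdot 2 = 6$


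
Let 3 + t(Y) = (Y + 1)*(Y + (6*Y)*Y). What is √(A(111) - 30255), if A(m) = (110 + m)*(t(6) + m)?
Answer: √337047 ≈ 580.56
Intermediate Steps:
t(Y) = -3 + (1 + Y)*(Y + 6*Y²) (t(Y) = -3 + (Y + 1)*(Y + (6*Y)*Y) = -3 + (1 + Y)*(Y + 6*Y²))
A(m) = (110 + m)*(1551 + m) (A(m) = (110 + m)*((-3 + 6 + 6*6³ + 7*6²) + m) = (110 + m)*((-3 + 6 + 6*216 + 7*36) + m) = (110 + m)*((-3 + 6 + 1296 + 252) + m) = (110 + m)*(1551 + m))
√(A(111) - 30255) = √((170610 + 111² + 1661*111) - 30255) = √((170610 + 12321 + 184371) - 30255) = √(367302 - 30255) = √337047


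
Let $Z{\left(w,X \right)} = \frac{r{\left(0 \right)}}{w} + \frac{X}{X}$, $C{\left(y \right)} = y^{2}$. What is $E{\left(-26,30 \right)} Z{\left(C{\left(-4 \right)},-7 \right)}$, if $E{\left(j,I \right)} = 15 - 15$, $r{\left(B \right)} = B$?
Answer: $0$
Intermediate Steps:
$E{\left(j,I \right)} = 0$
$Z{\left(w,X \right)} = 1$ ($Z{\left(w,X \right)} = \frac{0}{w} + \frac{X}{X} = 0 + 1 = 1$)
$E{\left(-26,30 \right)} Z{\left(C{\left(-4 \right)},-7 \right)} = 0 \cdot 1 = 0$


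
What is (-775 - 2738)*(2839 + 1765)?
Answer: -16173852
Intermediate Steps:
(-775 - 2738)*(2839 + 1765) = -3513*4604 = -16173852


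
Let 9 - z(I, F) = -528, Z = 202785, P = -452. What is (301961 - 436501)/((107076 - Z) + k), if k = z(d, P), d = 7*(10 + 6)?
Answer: 4805/3399 ≈ 1.4137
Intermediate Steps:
d = 112 (d = 7*16 = 112)
z(I, F) = 537 (z(I, F) = 9 - 1*(-528) = 9 + 528 = 537)
k = 537
(301961 - 436501)/((107076 - Z) + k) = (301961 - 436501)/((107076 - 1*202785) + 537) = -134540/((107076 - 202785) + 537) = -134540/(-95709 + 537) = -134540/(-95172) = -134540*(-1/95172) = 4805/3399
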